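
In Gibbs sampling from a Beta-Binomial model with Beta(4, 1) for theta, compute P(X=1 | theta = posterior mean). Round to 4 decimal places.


Posterior mean = alpha/(alpha+beta) = 4/5 = 0.8
P(X=1|theta=mean) = theta = 0.8

0.8


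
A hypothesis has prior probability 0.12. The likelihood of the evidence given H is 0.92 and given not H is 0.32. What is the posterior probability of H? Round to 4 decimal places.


Using Bayes' theorem:
P(E) = 0.12 * 0.92 + 0.88 * 0.32
P(E) = 0.392
P(H|E) = (0.12 * 0.92) / 0.392 = 0.2816

0.2816


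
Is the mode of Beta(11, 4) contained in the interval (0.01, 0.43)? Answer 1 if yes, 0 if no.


Mode = (a-1)/(a+b-2) = 10/13 = 0.7692
Interval: (0.01, 0.43)
Contains mode? 0

0


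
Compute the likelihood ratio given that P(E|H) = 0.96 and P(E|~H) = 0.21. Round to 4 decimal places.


LR = P(E|H) / P(E|~H)
= 0.96 / 0.21 = 4.5714

4.5714


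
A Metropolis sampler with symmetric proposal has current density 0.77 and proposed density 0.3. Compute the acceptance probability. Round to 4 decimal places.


For symmetric proposals, acceptance = min(1, pi(x*)/pi(x))
= min(1, 0.3/0.77)
= min(1, 0.3896) = 0.3896

0.3896


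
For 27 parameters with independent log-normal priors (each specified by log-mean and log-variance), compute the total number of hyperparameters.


A log-normal prior has 2 hyperparameters per parameter.
Total = 27 * 2 = 54

54


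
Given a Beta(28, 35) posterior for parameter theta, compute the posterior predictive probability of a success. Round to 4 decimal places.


For a Beta-Bernoulli model, the predictive probability is the mean:
P(success) = 28/(28+35) = 28/63 = 0.4444

0.4444


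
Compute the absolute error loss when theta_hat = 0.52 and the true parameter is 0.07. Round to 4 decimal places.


L = |theta_hat - theta_true|
= |0.52 - 0.07| = 0.45

0.45


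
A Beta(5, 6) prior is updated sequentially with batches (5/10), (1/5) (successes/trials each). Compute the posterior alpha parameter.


Sequential conjugate updating is equivalent to a single batch update.
Total successes across all batches = 6
alpha_posterior = alpha_prior + total_successes = 5 + 6
= 11

11


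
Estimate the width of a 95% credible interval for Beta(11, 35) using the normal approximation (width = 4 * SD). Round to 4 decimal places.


For Beta(a,b): Var = ab/((a+b)^2(a+b+1))
Var = 0.0039, SD = 0.0622
Approximate 95% CI width = 4 * 0.0622 = 0.2489

0.2489


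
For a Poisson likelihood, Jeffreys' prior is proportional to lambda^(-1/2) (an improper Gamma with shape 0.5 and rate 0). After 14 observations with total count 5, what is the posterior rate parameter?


Jeffreys' prior for Poisson is proportional to lambda^(-1/2).
Posterior is Gamma(0.5 + S, 0 + n) = Gamma(0.5 + 5, 14).
Posterior rate = 0 + n = 14

14.0


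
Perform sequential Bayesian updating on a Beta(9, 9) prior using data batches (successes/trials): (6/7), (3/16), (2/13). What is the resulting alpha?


Accumulate successes: 11
Posterior alpha = prior alpha + sum of successes
= 9 + 11 = 20

20


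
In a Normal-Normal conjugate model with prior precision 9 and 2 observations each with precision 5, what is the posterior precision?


Posterior precision = prior precision + n * observation precision
= 9 + 2 * 5
= 9 + 10 = 19

19


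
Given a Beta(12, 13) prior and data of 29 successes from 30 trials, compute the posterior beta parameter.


Number of failures = 30 - 29 = 1
Posterior beta = 13 + 1 = 14

14


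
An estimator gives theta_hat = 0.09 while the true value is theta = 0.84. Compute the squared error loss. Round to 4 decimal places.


The squared error loss is (theta_hat - theta)^2
= (0.09 - 0.84)^2
= (-0.75)^2 = 0.5625

0.5625


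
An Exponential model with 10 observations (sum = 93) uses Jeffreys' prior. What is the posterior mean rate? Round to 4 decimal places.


Posterior Gamma(10, 93)
E[lambda] = 10/93 = 0.1075

0.1075


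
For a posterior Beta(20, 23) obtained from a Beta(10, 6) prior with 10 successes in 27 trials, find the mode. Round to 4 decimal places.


Mode = (alpha - 1) / (alpha + beta - 2)
= 19 / 41
= 0.4634

0.4634


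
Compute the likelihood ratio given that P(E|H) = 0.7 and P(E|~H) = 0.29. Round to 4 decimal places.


LR = P(E|H) / P(E|~H)
= 0.7 / 0.29 = 2.4138

2.4138


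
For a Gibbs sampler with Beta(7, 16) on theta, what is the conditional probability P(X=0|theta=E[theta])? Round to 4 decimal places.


E[theta] = 7/(7+16) = 0.3043
P(X=0|theta) = 1 - theta = 0.6957

0.6957


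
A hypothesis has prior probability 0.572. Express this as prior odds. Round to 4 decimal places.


Odds = P(H) / P(not H) = 0.572 / 0.428
= 1.3364

1.3364


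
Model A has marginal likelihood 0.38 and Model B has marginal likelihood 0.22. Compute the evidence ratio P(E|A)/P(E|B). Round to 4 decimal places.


Evidence ratio = P(E|A) / P(E|B)
= 0.38 / 0.22
= 1.7273

1.7273


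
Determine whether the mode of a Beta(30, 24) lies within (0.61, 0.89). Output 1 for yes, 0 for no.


First find the mode: (a-1)/(a+b-2) = 0.5577
Is 0.5577 in (0.61, 0.89)? 0

0


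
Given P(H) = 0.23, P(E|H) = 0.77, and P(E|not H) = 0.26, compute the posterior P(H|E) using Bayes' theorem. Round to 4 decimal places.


By Bayes' theorem: P(H|E) = P(E|H)*P(H) / P(E)
P(E) = P(E|H)*P(H) + P(E|not H)*P(not H)
P(E) = 0.77*0.23 + 0.26*0.77 = 0.3773
P(H|E) = 0.77*0.23 / 0.3773 = 0.4694

0.4694


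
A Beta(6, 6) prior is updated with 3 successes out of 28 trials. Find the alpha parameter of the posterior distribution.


In the Beta-Binomial conjugate update:
alpha_post = alpha_prior + successes
= 6 + 3
= 9

9


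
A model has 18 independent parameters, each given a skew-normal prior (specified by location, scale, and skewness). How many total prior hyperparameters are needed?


Each skew-normal prior needs 3 hyperparameters (location, scale, and skewness).
Total = 3 * 18 = 54

54


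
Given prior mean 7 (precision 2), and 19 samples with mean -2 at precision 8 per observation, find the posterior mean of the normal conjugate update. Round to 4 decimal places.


The posterior mean is a precision-weighted average of prior and data.
Post. prec. = 2 + 152 = 154
Post. mean = (14 + -304)/154 = -290/154 = -1.8831

-1.8831


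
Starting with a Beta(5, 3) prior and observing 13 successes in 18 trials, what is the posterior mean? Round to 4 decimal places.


Posterior parameters: alpha = 5 + 13 = 18
beta = 3 + 5 = 8
Posterior mean = alpha / (alpha + beta) = 18 / 26
= 0.6923

0.6923


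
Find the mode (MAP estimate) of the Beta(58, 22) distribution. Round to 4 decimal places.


For Beta(a,b) with a,b > 1:
Mode = (a-1)/(a+b-2) = (58-1)/(80-2)
= 57/78 = 0.7308

0.7308


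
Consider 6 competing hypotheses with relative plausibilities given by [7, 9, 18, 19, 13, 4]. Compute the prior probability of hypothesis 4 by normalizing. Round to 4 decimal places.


Sum of weights = 7 + 9 + 18 + 19 + 13 + 4 = 70
Normalized prior for H4 = 19 / 70
= 0.2714

0.2714


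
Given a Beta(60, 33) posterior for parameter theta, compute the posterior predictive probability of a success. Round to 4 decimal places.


For a Beta-Bernoulli model, the predictive probability is the mean:
P(success) = 60/(60+33) = 60/93 = 0.6452

0.6452


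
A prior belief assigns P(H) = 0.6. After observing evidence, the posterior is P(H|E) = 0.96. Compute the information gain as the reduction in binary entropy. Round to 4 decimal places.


H(prior) = -0.6*log2(0.6) - 0.4*log2(0.4)
= 0.971
H(post) = -0.96*log2(0.96) - 0.04*log2(0.04)
= 0.2423
IG = 0.971 - 0.2423 = 0.7287

0.7287


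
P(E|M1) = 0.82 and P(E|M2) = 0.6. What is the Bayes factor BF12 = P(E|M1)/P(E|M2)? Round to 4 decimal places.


Bayes factor BF12 = P(E|M1) / P(E|M2)
= 0.82 / 0.6
= 1.3667

1.3667


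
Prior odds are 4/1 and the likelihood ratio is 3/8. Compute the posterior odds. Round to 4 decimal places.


Posterior odds = prior odds * likelihood ratio
= (4/1) * (3/8)
= 12 / 8
= 1.5

1.5


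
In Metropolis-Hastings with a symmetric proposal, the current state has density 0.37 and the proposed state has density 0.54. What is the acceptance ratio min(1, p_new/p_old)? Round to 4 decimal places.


Ratio = p_new / p_old = 0.54 / 0.37 = 1.4595
Acceptance = min(1, 1.4595) = 1.0

1.0


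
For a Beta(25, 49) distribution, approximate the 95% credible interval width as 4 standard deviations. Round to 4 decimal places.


Variance of Beta(a,b) = ab / ((a+b)^2 * (a+b+1))
= 25*49 / ((74)^2 * 75)
= 0.003
SD = sqrt(0.003) = 0.0546
Width = 4 * SD = 0.2185

0.2185


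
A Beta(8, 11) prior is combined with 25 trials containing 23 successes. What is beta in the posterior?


In conjugate updating:
beta_posterior = beta_prior + (n - k)
= 11 + (25 - 23)
= 11 + 2 = 13

13


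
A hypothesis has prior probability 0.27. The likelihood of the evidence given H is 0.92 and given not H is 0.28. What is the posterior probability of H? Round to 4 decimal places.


Using Bayes' theorem:
P(E) = 0.27 * 0.92 + 0.73 * 0.28
P(E) = 0.4528
P(H|E) = (0.27 * 0.92) / 0.4528 = 0.5486

0.5486


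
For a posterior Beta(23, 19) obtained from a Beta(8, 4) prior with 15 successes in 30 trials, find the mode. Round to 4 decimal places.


Mode = (alpha - 1) / (alpha + beta - 2)
= 22 / 40
= 0.55

0.55


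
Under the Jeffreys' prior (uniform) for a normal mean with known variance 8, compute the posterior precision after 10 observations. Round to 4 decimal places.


Prior precision = 0 (flat prior).
Post. prec. = 0 + n/var = 10/8 = 1.25

1.25


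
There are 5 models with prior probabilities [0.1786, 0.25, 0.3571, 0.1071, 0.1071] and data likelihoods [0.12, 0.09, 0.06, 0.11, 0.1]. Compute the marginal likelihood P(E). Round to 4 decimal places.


P(E) = sum over models of P(M_i) * P(E|M_i)
= 0.1786*0.12 + 0.25*0.09 + 0.3571*0.06 + 0.1071*0.11 + 0.1071*0.1
= 0.0878

0.0878


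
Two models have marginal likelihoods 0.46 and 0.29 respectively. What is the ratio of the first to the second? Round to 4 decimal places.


Evidence ratio = 0.46 / 0.29
= 1.5862

1.5862


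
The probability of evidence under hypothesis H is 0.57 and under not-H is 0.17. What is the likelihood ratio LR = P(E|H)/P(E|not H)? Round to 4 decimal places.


LR = 0.57 / 0.17
= 3.3529

3.3529


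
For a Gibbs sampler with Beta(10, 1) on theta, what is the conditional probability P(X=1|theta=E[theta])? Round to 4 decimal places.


E[theta] = 10/(10+1) = 0.9091
P(X=1|theta) = theta = 0.9091

0.9091


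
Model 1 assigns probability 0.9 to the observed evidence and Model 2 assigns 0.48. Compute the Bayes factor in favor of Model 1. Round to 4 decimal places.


BF = P(data|M1) / P(data|M2)
= 0.9 / 0.48 = 1.875

1.875


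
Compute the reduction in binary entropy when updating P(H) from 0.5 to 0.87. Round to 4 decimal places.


H_before = -p*log2(p) - (1-p)*log2(1-p) for p=0.5: 1.0
H_after for p=0.87: 0.5574
Reduction = 1.0 - 0.5574 = 0.4426

0.4426


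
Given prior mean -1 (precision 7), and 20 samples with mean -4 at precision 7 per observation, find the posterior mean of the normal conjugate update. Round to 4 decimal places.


The posterior mean is a precision-weighted average of prior and data.
Post. prec. = 7 + 140 = 147
Post. mean = (-7 + -560)/147 = -567/147 = -3.8571

-3.8571


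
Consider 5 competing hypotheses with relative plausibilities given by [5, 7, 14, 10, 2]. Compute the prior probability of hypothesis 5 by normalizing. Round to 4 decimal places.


Sum of weights = 5 + 7 + 14 + 10 + 2 = 38
Normalized prior for H5 = 2 / 38
= 0.0526

0.0526


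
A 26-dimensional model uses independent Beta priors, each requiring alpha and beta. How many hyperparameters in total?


Per parameter: 2 (alpha and beta).
Total = 26 * 2 = 52

52


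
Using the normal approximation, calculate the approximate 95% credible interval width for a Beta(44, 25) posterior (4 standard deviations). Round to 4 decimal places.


Var(Beta) = 44*25/(69^2 * 70) = 0.0033
SD = 0.0575
Width ~ 4*SD = 0.2298

0.2298


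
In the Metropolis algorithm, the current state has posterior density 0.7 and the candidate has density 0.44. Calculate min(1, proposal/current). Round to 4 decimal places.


Ratio = 0.44/0.7 = 0.6286
Acceptance probability = min(1, 0.6286)
= 0.6286

0.6286


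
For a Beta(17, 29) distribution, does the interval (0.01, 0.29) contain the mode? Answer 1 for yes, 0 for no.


Mode of Beta(a,b) = (a-1)/(a+b-2)
= (17-1)/(17+29-2) = 0.3636
Check: 0.01 <= 0.3636 <= 0.29?
Result: 0

0


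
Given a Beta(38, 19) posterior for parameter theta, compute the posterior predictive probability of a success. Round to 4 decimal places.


For a Beta-Bernoulli model, the predictive probability is the mean:
P(success) = 38/(38+19) = 38/57 = 0.6667

0.6667


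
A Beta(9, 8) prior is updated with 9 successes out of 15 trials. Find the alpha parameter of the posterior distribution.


In the Beta-Binomial conjugate update:
alpha_post = alpha_prior + successes
= 9 + 9
= 18

18


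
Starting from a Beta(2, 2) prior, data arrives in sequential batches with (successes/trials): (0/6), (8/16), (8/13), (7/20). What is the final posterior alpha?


In sequential Bayesian updating, we sum all successes.
Total successes = 23
Final alpha = 2 + 23 = 25

25


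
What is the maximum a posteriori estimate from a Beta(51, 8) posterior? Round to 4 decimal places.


The MAP estimate equals the mode of the distribution.
Mode of Beta(a,b) = (a-1)/(a+b-2)
= 50/57
= 0.8772

0.8772


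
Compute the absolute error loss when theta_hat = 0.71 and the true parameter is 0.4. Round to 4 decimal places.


L = |theta_hat - theta_true|
= |0.71 - 0.4| = 0.31

0.31


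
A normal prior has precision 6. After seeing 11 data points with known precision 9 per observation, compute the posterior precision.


In the conjugate normal model, precisions add:
tau_posterior = tau_prior + n * tau_data
= 6 + 11*9 = 105

105


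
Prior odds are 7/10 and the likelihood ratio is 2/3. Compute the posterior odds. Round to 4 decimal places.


Posterior odds = prior odds * likelihood ratio
= (7/10) * (2/3)
= 14 / 30
= 0.4667

0.4667


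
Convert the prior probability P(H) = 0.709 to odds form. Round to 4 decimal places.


P(not H) = 1 - 0.709 = 0.291
Odds = 0.709 / 0.291 = 2.4364

2.4364


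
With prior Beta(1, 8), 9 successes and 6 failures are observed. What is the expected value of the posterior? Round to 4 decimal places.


Posterior = Beta(10, 14)
E[theta] = alpha/(alpha+beta)
= 10/24 = 0.4167

0.4167


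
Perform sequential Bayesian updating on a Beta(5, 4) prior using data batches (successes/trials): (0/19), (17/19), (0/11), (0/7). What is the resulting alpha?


Accumulate successes: 17
Posterior alpha = prior alpha + sum of successes
= 5 + 17 = 22

22


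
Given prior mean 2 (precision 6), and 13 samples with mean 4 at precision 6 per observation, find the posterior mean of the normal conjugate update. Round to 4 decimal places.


The posterior mean is a precision-weighted average of prior and data.
Post. prec. = 6 + 78 = 84
Post. mean = (12 + 312)/84 = 324/84 = 3.8571

3.8571


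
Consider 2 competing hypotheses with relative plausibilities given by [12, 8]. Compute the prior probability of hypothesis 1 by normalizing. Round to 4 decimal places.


Sum of weights = 12 + 8 = 20
Normalized prior for H1 = 12 / 20
= 0.6

0.6


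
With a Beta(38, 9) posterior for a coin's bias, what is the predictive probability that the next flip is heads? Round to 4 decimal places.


The predictive probability equals the posterior mean.
P(next = heads) = alpha / (alpha + beta)
= 38 / 47 = 0.8085

0.8085


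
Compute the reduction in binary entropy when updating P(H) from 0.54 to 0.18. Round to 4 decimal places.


H_before = -p*log2(p) - (1-p)*log2(1-p) for p=0.54: 0.9954
H_after for p=0.18: 0.6801
Reduction = 0.9954 - 0.6801 = 0.3153

0.3153


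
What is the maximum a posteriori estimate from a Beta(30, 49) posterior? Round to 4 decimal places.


The MAP estimate equals the mode of the distribution.
Mode of Beta(a,b) = (a-1)/(a+b-2)
= 29/77
= 0.3766

0.3766


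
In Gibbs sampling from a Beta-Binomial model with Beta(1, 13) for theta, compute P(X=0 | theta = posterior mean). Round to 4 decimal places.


Posterior mean = alpha/(alpha+beta) = 1/14 = 0.0714
P(X=0|theta=mean) = 1 - theta = 0.9286

0.9286


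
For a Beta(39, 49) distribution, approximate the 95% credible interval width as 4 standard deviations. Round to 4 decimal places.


Variance of Beta(a,b) = ab / ((a+b)^2 * (a+b+1))
= 39*49 / ((88)^2 * 89)
= 0.0028
SD = sqrt(0.0028) = 0.0527
Width = 4 * SD = 0.2106

0.2106


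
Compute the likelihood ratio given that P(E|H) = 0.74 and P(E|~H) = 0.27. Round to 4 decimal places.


LR = P(E|H) / P(E|~H)
= 0.74 / 0.27 = 2.7407

2.7407


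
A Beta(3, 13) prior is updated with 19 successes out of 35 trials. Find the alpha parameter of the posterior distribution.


In the Beta-Binomial conjugate update:
alpha_post = alpha_prior + successes
= 3 + 19
= 22

22


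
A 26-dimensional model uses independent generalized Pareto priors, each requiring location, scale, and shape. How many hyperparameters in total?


Per parameter: 3 (location, scale, and shape).
Total = 26 * 3 = 78

78


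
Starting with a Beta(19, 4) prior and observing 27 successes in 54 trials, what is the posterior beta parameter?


Posterior beta = prior beta + failures
Failures = 54 - 27 = 27
beta_post = 4 + 27 = 31

31


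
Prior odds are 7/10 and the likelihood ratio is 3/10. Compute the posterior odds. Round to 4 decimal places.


Posterior odds = prior odds * likelihood ratio
= (7/10) * (3/10)
= 21 / 100
= 0.21

0.21


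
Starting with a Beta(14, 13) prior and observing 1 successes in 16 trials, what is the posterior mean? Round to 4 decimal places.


Posterior parameters: alpha = 14 + 1 = 15
beta = 13 + 15 = 28
Posterior mean = alpha / (alpha + beta) = 15 / 43
= 0.3488

0.3488


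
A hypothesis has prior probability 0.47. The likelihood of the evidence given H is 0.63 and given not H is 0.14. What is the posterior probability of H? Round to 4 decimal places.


Using Bayes' theorem:
P(E) = 0.47 * 0.63 + 0.53 * 0.14
P(E) = 0.3703
P(H|E) = (0.47 * 0.63) / 0.3703 = 0.7996

0.7996


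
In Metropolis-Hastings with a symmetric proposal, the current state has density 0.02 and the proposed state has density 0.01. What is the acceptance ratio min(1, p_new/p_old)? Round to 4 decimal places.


Ratio = p_new / p_old = 0.01 / 0.02 = 0.5
Acceptance = min(1, 0.5) = 0.5

0.5


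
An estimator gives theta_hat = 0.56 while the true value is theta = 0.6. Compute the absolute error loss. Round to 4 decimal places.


The absolute error loss is |theta_hat - theta|
= |0.56 - 0.6|
= 0.04

0.04


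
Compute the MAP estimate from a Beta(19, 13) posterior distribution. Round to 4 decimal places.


MAP = mode of Beta distribution
= (alpha - 1)/(alpha + beta - 2)
= (19-1)/(19+13-2)
= 18/30 = 0.6

0.6


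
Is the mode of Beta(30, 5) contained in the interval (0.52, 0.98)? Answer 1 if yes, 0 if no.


Mode = (a-1)/(a+b-2) = 29/33 = 0.8788
Interval: (0.52, 0.98)
Contains mode? 1

1


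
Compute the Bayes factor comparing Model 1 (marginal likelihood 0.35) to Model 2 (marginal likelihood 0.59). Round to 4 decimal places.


BF12 = marginal likelihood of M1 / marginal likelihood of M2
= 0.35/0.59
= 0.5932

0.5932


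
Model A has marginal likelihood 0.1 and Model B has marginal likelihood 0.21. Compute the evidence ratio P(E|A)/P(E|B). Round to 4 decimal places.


Evidence ratio = P(E|A) / P(E|B)
= 0.1 / 0.21
= 0.4762

0.4762


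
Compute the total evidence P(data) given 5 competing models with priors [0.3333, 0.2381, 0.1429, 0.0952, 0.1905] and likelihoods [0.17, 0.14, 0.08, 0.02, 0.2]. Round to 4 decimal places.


Marginal likelihood = sum P(model_i) * P(data|model_i)
Model 1: 0.3333 * 0.17 = 0.0567
Model 2: 0.2381 * 0.14 = 0.0333
Model 3: 0.1429 * 0.08 = 0.0114
Model 4: 0.0952 * 0.02 = 0.0019
Model 5: 0.1905 * 0.2 = 0.0381
Total = 0.1414

0.1414


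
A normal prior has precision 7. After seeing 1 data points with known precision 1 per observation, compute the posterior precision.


In the conjugate normal model, precisions add:
tau_posterior = tau_prior + n * tau_data
= 7 + 1*1 = 8

8


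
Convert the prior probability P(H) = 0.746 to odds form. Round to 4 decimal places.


P(not H) = 1 - 0.746 = 0.254
Odds = 0.746 / 0.254 = 2.937

2.937


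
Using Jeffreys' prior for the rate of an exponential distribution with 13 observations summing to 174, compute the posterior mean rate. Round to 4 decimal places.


Jeffreys' prior leads to posterior Gamma(13, 174).
Mean = 13/174 = 0.0747

0.0747


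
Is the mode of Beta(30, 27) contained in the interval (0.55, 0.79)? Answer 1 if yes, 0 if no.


Mode = (a-1)/(a+b-2) = 29/55 = 0.5273
Interval: (0.55, 0.79)
Contains mode? 0

0


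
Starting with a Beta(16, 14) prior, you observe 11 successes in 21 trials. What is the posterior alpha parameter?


For a Beta-Binomial conjugate model:
Posterior alpha = prior alpha + number of successes
= 16 + 11 = 27

27


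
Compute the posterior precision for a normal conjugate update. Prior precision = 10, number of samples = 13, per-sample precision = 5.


tau_post = tau_0 + n * tau
= 10 + 13 * 5 = 75

75


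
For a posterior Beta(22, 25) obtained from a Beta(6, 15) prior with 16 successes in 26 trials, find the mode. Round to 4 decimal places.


Mode = (alpha - 1) / (alpha + beta - 2)
= 21 / 45
= 0.4667

0.4667


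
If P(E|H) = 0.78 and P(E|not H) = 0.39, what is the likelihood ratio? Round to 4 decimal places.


Likelihood ratio = P(E|H) / P(E|not H)
= 0.78 / 0.39
= 2.0

2.0


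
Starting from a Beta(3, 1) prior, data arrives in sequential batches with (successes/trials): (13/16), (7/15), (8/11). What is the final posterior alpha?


In sequential Bayesian updating, we sum all successes.
Total successes = 28
Final alpha = 3 + 28 = 31

31


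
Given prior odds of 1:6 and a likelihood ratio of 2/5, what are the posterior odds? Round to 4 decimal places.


Posterior odds = prior odds * LR
Prior odds = 1/6 = 0.1667
LR = 2/5 = 0.4
Posterior odds = 0.1667 * 0.4 = 0.0667

0.0667


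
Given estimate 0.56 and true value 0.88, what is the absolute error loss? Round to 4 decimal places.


Absolute error = |estimate - true|
= |-0.32| = 0.32

0.32


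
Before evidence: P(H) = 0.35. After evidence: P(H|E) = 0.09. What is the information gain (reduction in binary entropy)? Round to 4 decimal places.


Prior entropy = 0.9341
Posterior entropy = 0.4365
Information gain = 0.9341 - 0.4365 = 0.4976

0.4976


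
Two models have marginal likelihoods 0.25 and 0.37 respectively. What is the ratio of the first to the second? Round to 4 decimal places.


Evidence ratio = 0.25 / 0.37
= 0.6757

0.6757


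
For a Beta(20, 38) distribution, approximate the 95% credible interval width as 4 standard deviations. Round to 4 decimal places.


Variance of Beta(a,b) = ab / ((a+b)^2 * (a+b+1))
= 20*38 / ((58)^2 * 59)
= 0.0038
SD = sqrt(0.0038) = 0.0619
Width = 4 * SD = 0.2475

0.2475


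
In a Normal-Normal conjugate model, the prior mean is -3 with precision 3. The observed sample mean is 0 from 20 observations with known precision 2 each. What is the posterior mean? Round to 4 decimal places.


Posterior precision = tau0 + n*tau = 3 + 20*2 = 43
Posterior mean = (tau0*mu0 + n*tau*xbar) / posterior_precision
= (3*-3 + 20*2*0) / 43
= -9 / 43 = -0.2093

-0.2093


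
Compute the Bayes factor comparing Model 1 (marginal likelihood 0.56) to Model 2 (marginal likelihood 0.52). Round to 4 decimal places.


BF12 = marginal likelihood of M1 / marginal likelihood of M2
= 0.56/0.52
= 1.0769

1.0769


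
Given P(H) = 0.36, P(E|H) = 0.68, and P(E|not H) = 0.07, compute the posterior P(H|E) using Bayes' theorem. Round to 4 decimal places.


By Bayes' theorem: P(H|E) = P(E|H)*P(H) / P(E)
P(E) = P(E|H)*P(H) + P(E|not H)*P(not H)
P(E) = 0.68*0.36 + 0.07*0.64 = 0.2896
P(H|E) = 0.68*0.36 / 0.2896 = 0.8453

0.8453


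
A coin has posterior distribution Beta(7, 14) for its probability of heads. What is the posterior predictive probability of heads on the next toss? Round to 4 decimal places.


Posterior predictive = E[theta] = alpha/(alpha+beta)
= 7/21
= 0.3333

0.3333


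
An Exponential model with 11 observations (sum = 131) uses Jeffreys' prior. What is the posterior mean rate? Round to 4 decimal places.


Posterior Gamma(11, 131)
E[lambda] = 11/131 = 0.084

0.084


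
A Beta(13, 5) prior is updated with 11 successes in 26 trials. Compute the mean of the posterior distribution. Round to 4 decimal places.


After update: Beta(24, 20)
Mean = 24 / (24 + 20) = 24 / 44
= 0.5455

0.5455


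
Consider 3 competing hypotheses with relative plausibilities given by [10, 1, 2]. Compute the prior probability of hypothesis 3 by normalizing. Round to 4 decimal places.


Sum of weights = 10 + 1 + 2 = 13
Normalized prior for H3 = 2 / 13
= 0.1538

0.1538


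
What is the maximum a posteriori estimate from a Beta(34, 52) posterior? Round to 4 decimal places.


The MAP estimate equals the mode of the distribution.
Mode of Beta(a,b) = (a-1)/(a+b-2)
= 33/84
= 0.3929

0.3929


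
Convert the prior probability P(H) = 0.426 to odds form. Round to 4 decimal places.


P(not H) = 1 - 0.426 = 0.574
Odds = 0.426 / 0.574 = 0.7422

0.7422


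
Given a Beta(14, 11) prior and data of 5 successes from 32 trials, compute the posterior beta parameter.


Number of failures = 32 - 5 = 27
Posterior beta = 11 + 27 = 38

38


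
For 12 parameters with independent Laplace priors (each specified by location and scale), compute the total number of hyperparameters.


A Laplace prior has 2 hyperparameters per parameter.
Total = 12 * 2 = 24

24


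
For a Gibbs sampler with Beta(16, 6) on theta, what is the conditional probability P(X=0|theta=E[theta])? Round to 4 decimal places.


E[theta] = 16/(16+6) = 0.7273
P(X=0|theta) = 1 - theta = 0.2727

0.2727


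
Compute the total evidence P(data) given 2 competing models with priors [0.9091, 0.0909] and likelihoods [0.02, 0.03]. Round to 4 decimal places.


Marginal likelihood = sum P(model_i) * P(data|model_i)
Model 1: 0.9091 * 0.02 = 0.0182
Model 2: 0.0909 * 0.03 = 0.0027
Total = 0.0209

0.0209


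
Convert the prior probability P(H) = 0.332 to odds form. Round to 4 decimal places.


P(not H) = 1 - 0.332 = 0.668
Odds = 0.332 / 0.668 = 0.497

0.497


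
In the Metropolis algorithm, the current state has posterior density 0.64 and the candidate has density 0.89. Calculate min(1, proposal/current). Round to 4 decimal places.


Ratio = 0.89/0.64 = 1.3906
Acceptance probability = min(1, 1.3906)
= 1.0

1.0


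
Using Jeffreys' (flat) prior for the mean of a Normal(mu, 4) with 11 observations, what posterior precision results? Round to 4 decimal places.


Flat prior means prior precision is 0.
Posterior precision = n / sigma^2 = 11/4 = 2.75

2.75


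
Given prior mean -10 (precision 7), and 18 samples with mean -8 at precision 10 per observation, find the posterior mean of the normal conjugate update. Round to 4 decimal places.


The posterior mean is a precision-weighted average of prior and data.
Post. prec. = 7 + 180 = 187
Post. mean = (-70 + -1440)/187 = -1510/187 = -8.0749

-8.0749


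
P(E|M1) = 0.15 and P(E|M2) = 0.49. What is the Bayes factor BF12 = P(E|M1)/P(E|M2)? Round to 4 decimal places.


Bayes factor BF12 = P(E|M1) / P(E|M2)
= 0.15 / 0.49
= 0.3061

0.3061


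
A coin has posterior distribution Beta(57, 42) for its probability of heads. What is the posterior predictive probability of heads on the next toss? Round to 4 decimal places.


Posterior predictive = E[theta] = alpha/(alpha+beta)
= 57/99
= 0.5758

0.5758


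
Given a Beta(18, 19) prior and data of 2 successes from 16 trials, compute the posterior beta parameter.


Number of failures = 16 - 2 = 14
Posterior beta = 19 + 14 = 33

33


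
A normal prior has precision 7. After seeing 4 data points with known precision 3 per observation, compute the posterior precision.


In the conjugate normal model, precisions add:
tau_posterior = tau_prior + n * tau_data
= 7 + 4*3 = 19

19


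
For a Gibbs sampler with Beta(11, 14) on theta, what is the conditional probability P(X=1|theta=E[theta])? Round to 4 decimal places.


E[theta] = 11/(11+14) = 0.44
P(X=1|theta) = theta = 0.44

0.44


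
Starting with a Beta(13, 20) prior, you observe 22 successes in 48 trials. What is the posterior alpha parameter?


For a Beta-Binomial conjugate model:
Posterior alpha = prior alpha + number of successes
= 13 + 22 = 35

35


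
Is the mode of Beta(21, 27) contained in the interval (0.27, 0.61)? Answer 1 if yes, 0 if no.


Mode = (a-1)/(a+b-2) = 20/46 = 0.4348
Interval: (0.27, 0.61)
Contains mode? 1

1


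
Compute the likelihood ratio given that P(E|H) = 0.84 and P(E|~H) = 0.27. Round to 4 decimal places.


LR = P(E|H) / P(E|~H)
= 0.84 / 0.27 = 3.1111

3.1111


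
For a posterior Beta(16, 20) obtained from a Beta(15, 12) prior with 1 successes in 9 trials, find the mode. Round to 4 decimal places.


Mode = (alpha - 1) / (alpha + beta - 2)
= 15 / 34
= 0.4412

0.4412


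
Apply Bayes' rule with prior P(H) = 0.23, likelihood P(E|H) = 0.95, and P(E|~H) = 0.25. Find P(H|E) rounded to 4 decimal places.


Step 1: Compute marginal P(E) = P(E|H)P(H) + P(E|~H)P(~H)
= 0.95*0.23 + 0.25*0.77 = 0.411
Step 2: P(H|E) = P(E|H)P(H)/P(E) = 0.2185/0.411
= 0.5316

0.5316


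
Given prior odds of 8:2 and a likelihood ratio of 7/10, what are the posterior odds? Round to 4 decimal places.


Posterior odds = prior odds * LR
Prior odds = 8/2 = 4.0
LR = 7/10 = 0.7
Posterior odds = 4.0 * 0.7 = 2.8

2.8


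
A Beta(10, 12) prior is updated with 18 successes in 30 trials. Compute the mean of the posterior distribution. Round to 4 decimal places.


After update: Beta(28, 24)
Mean = 28 / (28 + 24) = 28 / 52
= 0.5385

0.5385


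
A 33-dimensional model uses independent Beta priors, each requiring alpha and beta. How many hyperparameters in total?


Per parameter: 2 (alpha and beta).
Total = 33 * 2 = 66

66


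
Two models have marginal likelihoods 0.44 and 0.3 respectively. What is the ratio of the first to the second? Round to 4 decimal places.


Evidence ratio = 0.44 / 0.3
= 1.4667

1.4667


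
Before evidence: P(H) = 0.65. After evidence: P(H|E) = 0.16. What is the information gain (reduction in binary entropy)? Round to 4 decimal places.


Prior entropy = 0.9341
Posterior entropy = 0.6343
Information gain = 0.9341 - 0.6343 = 0.2998

0.2998


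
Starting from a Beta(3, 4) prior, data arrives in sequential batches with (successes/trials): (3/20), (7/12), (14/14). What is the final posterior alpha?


In sequential Bayesian updating, we sum all successes.
Total successes = 24
Final alpha = 3 + 24 = 27

27


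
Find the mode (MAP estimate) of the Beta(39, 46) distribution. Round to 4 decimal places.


For Beta(a,b) with a,b > 1:
Mode = (a-1)/(a+b-2) = (39-1)/(85-2)
= 38/83 = 0.4578

0.4578


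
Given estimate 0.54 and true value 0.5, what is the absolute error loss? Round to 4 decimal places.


Absolute error = |estimate - true|
= |0.04| = 0.04

0.04


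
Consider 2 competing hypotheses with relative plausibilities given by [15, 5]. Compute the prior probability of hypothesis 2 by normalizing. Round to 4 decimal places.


Sum of weights = 15 + 5 = 20
Normalized prior for H2 = 5 / 20
= 0.25

0.25


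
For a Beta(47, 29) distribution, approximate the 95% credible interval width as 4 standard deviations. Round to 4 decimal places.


Variance of Beta(a,b) = ab / ((a+b)^2 * (a+b+1))
= 47*29 / ((76)^2 * 77)
= 0.0031
SD = sqrt(0.0031) = 0.0554
Width = 4 * SD = 0.2214

0.2214


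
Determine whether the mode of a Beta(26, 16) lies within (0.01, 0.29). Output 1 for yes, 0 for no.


First find the mode: (a-1)/(a+b-2) = 0.625
Is 0.625 in (0.01, 0.29)? 0

0


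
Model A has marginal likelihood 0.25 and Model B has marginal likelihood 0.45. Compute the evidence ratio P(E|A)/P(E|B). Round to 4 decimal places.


Evidence ratio = P(E|A) / P(E|B)
= 0.25 / 0.45
= 0.5556

0.5556


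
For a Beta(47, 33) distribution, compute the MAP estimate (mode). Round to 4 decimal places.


MAP = mode = (a-1)/(a+b-2)
= (47-1)/(47+33-2)
= 46/78 = 0.5897

0.5897


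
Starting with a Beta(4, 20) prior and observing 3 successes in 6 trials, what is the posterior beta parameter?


Posterior beta = prior beta + failures
Failures = 6 - 3 = 3
beta_post = 20 + 3 = 23

23


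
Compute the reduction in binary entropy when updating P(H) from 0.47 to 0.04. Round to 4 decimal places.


H_before = -p*log2(p) - (1-p)*log2(1-p) for p=0.47: 0.9974
H_after for p=0.04: 0.2423
Reduction = 0.9974 - 0.2423 = 0.7551

0.7551


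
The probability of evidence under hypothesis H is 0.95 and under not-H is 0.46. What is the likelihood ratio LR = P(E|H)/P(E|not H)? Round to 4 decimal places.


LR = 0.95 / 0.46
= 2.0652

2.0652


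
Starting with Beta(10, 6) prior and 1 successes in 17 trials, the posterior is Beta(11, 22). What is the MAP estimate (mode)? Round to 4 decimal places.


The mode of Beta(a, b) when a > 1 and b > 1 is (a-1)/(a+b-2)
= (11 - 1) / (11 + 22 - 2)
= 10 / 31
= 0.3226

0.3226


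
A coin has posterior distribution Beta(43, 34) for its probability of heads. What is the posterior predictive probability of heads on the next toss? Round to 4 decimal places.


Posterior predictive = E[theta] = alpha/(alpha+beta)
= 43/77
= 0.5584

0.5584


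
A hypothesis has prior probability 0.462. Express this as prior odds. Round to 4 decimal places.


Odds = P(H) / P(not H) = 0.462 / 0.538
= 0.8587

0.8587


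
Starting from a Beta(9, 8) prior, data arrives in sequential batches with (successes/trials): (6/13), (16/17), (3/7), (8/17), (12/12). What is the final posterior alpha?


In sequential Bayesian updating, we sum all successes.
Total successes = 45
Final alpha = 9 + 45 = 54

54


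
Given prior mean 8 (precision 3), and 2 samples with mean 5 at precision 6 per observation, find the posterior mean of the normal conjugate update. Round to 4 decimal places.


The posterior mean is a precision-weighted average of prior and data.
Post. prec. = 3 + 12 = 15
Post. mean = (24 + 60)/15 = 84/15 = 5.6

5.6


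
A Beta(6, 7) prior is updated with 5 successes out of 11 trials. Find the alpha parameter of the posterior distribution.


In the Beta-Binomial conjugate update:
alpha_post = alpha_prior + successes
= 6 + 5
= 11

11


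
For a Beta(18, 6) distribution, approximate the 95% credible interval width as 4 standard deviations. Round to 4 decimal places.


Variance of Beta(a,b) = ab / ((a+b)^2 * (a+b+1))
= 18*6 / ((24)^2 * 25)
= 0.0075
SD = sqrt(0.0075) = 0.0866
Width = 4 * SD = 0.3464

0.3464


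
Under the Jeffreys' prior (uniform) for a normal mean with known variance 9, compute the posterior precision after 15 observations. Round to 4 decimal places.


Prior precision = 0 (flat prior).
Post. prec. = 0 + n/var = 15/9 = 1.6667

1.6667


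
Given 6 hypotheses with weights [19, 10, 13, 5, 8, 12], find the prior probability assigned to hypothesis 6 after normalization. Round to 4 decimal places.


To normalize, divide each weight by the sum of all weights.
Sum = 67
Prior(H6) = 12/67 = 0.1791

0.1791


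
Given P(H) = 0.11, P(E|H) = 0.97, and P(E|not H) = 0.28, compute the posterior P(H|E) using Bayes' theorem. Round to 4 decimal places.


By Bayes' theorem: P(H|E) = P(E|H)*P(H) / P(E)
P(E) = P(E|H)*P(H) + P(E|not H)*P(not H)
P(E) = 0.97*0.11 + 0.28*0.89 = 0.3559
P(H|E) = 0.97*0.11 / 0.3559 = 0.2998

0.2998


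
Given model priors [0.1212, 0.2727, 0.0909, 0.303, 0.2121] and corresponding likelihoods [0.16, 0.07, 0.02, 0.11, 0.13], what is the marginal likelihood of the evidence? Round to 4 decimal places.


P(E) = sum_i P(M_i) P(E|M_i)
= 0.0194 + 0.0191 + 0.0018 + 0.0333 + 0.0276
= 0.1012

0.1012


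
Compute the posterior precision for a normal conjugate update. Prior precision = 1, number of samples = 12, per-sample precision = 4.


tau_post = tau_0 + n * tau
= 1 + 12 * 4 = 49

49


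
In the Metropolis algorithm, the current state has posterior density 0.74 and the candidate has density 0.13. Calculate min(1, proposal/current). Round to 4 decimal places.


Ratio = 0.13/0.74 = 0.1757
Acceptance probability = min(1, 0.1757)
= 0.1757

0.1757


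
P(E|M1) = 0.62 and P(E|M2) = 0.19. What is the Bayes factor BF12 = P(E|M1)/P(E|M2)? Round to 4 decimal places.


Bayes factor BF12 = P(E|M1) / P(E|M2)
= 0.62 / 0.19
= 3.2632

3.2632


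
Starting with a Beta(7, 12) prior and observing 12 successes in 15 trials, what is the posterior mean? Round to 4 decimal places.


Posterior parameters: alpha = 7 + 12 = 19
beta = 12 + 3 = 15
Posterior mean = alpha / (alpha + beta) = 19 / 34
= 0.5588

0.5588


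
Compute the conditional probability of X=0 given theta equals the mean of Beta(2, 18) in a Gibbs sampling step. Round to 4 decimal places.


Mean of Beta(2, 18) = 0.1
P(X=0 | theta=0.1) = 0.9

0.9


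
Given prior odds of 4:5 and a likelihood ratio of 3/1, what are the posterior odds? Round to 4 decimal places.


Posterior odds = prior odds * LR
Prior odds = 4/5 = 0.8
LR = 3/1 = 3.0
Posterior odds = 0.8 * 3.0 = 2.4

2.4


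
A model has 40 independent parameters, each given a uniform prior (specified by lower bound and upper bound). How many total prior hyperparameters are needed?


Each uniform prior needs 2 hyperparameters (lower bound and upper bound).
Total = 2 * 40 = 80

80


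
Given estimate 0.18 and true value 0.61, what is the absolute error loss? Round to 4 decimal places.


Absolute error = |estimate - true|
= |-0.43| = 0.43

0.43


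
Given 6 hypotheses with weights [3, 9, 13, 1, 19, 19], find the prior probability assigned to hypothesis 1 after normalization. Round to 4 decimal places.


To normalize, divide each weight by the sum of all weights.
Sum = 64
Prior(H1) = 3/64 = 0.0469

0.0469


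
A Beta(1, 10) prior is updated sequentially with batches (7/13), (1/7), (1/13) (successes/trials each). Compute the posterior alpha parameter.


Sequential conjugate updating is equivalent to a single batch update.
Total successes across all batches = 9
alpha_posterior = alpha_prior + total_successes = 1 + 9
= 10

10


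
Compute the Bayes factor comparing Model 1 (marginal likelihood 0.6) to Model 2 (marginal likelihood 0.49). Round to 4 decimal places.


BF12 = marginal likelihood of M1 / marginal likelihood of M2
= 0.6/0.49
= 1.2245

1.2245


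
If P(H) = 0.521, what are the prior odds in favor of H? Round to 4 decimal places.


Prior odds = P(H) / (1 - P(H))
= 0.521 / 0.479
= 1.0877

1.0877


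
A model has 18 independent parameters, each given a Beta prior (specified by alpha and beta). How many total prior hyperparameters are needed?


Each Beta prior needs 2 hyperparameters (alpha and beta).
Total = 2 * 18 = 36

36


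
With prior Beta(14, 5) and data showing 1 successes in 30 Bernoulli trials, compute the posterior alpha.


Conjugate update: alpha_posterior = alpha_prior + k
= 14 + 1 = 15

15


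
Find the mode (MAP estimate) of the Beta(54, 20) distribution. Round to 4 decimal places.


For Beta(a,b) with a,b > 1:
Mode = (a-1)/(a+b-2) = (54-1)/(74-2)
= 53/72 = 0.7361

0.7361
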